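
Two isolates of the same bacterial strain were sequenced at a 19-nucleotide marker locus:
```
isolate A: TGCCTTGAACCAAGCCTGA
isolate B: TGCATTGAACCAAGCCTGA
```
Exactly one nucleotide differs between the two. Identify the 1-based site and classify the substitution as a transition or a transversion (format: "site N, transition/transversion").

site 4, transversion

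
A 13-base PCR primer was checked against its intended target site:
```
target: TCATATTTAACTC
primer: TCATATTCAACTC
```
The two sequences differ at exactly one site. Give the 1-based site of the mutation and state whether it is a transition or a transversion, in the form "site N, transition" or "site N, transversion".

site 8, transition

The sequences differ only at site 8: T→C (pyrimidine→pyrimidine), a transition.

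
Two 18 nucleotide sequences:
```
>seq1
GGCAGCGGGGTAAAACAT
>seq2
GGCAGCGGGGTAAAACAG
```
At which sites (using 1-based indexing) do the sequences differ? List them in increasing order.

18

Differences at site 18 (T→G).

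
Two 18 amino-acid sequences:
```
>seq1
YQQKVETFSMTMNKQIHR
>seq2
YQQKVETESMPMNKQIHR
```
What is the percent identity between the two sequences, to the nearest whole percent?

89%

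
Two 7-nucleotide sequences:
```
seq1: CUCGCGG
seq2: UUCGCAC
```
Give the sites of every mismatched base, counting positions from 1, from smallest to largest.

1, 6, 7

Differences at site 1 (C→U), site 6 (G→A), site 7 (G→C).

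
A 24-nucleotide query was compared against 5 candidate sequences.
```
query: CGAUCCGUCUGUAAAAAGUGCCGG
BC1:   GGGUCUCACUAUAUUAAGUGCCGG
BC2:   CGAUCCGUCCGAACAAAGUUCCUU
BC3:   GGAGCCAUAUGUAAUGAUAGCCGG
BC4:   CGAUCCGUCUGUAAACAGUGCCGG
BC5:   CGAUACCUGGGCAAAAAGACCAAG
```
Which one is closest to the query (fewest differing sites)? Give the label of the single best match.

BC4

BC1 differs at 8 sites; BC2 differs at 6 sites; BC3 differs at 8 sites; BC4 differs at 1 site; BC5 differs at 9 sites. The closest is BC4.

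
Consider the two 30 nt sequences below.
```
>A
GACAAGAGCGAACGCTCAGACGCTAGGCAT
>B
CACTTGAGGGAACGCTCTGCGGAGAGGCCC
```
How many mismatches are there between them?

11

Comparing position by position, 11 bases differ: 1 (G/C), 4 (A/T), 5 (A/T), 9 (C/G), 18 (A/T), 20 (A/C), 21 (C/G), 23 (C/A), 24 (T/G), 29 (A/C), 30 (T/C).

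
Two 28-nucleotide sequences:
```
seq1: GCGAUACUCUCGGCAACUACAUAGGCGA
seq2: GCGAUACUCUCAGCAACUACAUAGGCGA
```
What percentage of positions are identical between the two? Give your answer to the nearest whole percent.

96%

Mismatch at position 12 (1-based): 1 of 28.
Identical positions: 27/28 = 96.43% → 96%.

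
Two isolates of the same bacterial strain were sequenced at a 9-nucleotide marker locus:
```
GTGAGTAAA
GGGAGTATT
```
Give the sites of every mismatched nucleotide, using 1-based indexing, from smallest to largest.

2, 8, 9

Differences at site 2 (T→G), site 8 (A→T), site 9 (A→T).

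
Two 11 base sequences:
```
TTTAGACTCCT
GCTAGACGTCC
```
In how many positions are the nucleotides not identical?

5

Comparing position by position, 5 positions differ: 1 (T/G), 2 (T/C), 8 (T/G), 9 (C/T), 11 (T/C).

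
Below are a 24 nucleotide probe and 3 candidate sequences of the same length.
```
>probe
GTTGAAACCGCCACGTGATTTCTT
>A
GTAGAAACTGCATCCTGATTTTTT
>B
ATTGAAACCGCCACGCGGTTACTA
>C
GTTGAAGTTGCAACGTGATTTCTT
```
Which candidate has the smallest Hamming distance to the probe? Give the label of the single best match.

Hamming distances to probe — A: 6; B: 5; C: 4.
Smallest is C with 4 mismatches.

C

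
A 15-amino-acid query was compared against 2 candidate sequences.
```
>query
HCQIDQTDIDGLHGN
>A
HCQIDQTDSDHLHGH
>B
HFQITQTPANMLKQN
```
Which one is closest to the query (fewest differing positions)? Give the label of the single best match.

A

A differs at 3 positions; B differs at 8 positions. The closest is A.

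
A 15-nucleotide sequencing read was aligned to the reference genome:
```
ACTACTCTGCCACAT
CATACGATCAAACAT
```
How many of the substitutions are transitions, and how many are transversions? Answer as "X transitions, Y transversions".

0 transitions, 7 transversions

Transitions (purine↔purine or pyrimidine↔pyrimidine): none.
Transversions (purine↔pyrimidine): 1 A→C, 2 C→A, 6 T→G, 7 C→A, 9 G→C, 10 C→A, 11 C→A.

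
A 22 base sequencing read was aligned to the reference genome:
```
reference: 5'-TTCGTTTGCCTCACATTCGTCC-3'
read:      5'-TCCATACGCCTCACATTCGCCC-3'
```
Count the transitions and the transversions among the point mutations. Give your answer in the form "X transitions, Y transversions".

4 transitions, 1 transversion

Mismatches (1-based):
base 2: T→C (pyrimidine→pyrimidine, transition)
base 4: G→A (purine→purine, transition)
base 6: T→A (pyrimidine→purine, transversion)
base 7: T→C (pyrimidine→pyrimidine, transition)
base 20: T→C (pyrimidine→pyrimidine, transition)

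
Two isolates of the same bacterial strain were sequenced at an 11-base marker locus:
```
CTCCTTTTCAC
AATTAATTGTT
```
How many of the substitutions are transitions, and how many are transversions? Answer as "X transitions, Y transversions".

3 transitions, 6 transversions

Transitions (purine↔purine or pyrimidine↔pyrimidine): 3 C→T, 4 C→T, 11 C→T.
Transversions (purine↔pyrimidine): 1 C→A, 2 T→A, 5 T→A, 6 T→A, 9 C→G, 10 A→T.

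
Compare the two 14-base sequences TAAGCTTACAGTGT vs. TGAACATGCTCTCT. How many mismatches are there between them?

7

The sequences differ at positions 2, 4, 6, 8, 10, 11, 13 (1-based) — 7 in total.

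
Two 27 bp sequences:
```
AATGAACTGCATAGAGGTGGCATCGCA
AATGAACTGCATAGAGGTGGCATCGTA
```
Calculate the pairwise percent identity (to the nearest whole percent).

96%

1 position differs (26), so 26 of 27 match: 26/27 = 96.3%.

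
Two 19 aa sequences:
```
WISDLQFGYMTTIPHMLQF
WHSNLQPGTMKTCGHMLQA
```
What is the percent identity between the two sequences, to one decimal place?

8 positions differ (2, 4, 7, 9, 11, 13, 14, 19), so 11 of 19 match: 11/19 = 57.89%.

57.9%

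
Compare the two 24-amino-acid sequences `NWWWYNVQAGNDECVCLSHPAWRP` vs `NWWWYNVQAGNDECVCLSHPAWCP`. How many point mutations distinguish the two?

Comparing position by position, 1 position differs: 23 (R/C).

1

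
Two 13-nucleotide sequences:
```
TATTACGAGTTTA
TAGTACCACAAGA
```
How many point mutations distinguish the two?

6

The sequences differ at bases 3, 7, 9, 10, 11, 12 (1-based) — 6 in total.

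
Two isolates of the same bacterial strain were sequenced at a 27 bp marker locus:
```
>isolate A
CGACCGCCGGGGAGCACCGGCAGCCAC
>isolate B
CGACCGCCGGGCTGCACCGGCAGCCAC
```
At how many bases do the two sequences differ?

2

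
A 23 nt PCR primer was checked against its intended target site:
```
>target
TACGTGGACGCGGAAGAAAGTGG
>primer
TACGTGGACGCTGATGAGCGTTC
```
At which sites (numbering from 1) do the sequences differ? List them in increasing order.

Scanning 1-based: 12: G/T; 15: A/T; 18: A/G; 19: A/C; 22: G/T; 23: G/C.

12, 15, 18, 19, 22, 23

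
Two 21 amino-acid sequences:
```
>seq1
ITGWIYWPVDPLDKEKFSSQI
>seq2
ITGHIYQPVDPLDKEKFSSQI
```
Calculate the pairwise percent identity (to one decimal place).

90.5%

2 positions differ (4, 7), so 19 of 21 match: 19/21 = 90.48%.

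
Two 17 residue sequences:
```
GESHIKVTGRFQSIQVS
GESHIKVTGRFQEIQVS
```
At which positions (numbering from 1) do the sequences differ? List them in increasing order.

Scanning 1-based: 13: S/E.

13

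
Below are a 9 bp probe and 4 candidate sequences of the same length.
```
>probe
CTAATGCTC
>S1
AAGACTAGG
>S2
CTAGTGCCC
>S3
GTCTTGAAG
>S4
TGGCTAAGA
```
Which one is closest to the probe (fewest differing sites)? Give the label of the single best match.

S1 differs at 8 sites; S2 differs at 2 sites; S3 differs at 6 sites; S4 differs at 8 sites. The closest is S2.

S2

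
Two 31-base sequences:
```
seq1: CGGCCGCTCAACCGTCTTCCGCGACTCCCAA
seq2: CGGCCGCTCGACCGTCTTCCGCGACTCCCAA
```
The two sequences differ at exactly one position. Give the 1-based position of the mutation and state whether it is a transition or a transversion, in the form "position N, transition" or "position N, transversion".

Position 10 changes A→G. A is a purine and G is a purine, so this is a transition.

position 10, transition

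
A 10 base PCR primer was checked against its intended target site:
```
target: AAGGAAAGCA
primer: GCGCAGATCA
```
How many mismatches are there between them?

Comparing position by position, 5 positions differ: 1 (A/G), 2 (A/C), 4 (G/C), 6 (A/G), 8 (G/T).

5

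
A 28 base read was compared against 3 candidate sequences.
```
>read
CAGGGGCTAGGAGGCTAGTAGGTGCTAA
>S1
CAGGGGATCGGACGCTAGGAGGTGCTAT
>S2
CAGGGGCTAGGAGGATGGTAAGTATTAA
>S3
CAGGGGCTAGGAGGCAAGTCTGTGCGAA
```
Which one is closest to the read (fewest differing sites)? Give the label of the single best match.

S1 differs at 5 sites; S2 differs at 5 sites; S3 differs at 4 sites. The closest is S3.

S3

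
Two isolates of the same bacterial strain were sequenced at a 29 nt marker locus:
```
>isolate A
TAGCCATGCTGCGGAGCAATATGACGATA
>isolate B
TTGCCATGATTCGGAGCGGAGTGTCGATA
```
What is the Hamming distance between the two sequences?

8

Comparing position by position, 8 positions differ: 2 (A/T), 9 (C/A), 11 (G/T), 18 (A/G), 19 (A/G), 20 (T/A), 21 (A/G), 24 (A/T).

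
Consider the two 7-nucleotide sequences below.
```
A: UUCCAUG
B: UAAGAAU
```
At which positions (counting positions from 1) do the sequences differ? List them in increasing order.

Differences at position 2 (U→A), position 3 (C→A), position 4 (C→G), position 6 (U→A), position 7 (G→U).

2, 3, 4, 6, 7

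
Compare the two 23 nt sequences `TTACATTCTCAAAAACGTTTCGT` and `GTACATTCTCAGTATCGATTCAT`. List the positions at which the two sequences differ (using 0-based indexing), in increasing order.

Differences at position 0 (T→G), position 11 (A→G), position 12 (A→T), position 14 (A→T), position 17 (T→A), position 21 (G→A).

0, 11, 12, 14, 17, 21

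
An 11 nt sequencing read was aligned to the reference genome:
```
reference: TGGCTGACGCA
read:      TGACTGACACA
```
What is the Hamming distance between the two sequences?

2

The sequences differ at sites 3, 9 (1-based) — 2 in total.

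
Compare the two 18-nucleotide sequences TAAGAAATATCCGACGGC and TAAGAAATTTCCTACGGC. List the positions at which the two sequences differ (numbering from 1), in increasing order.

9, 13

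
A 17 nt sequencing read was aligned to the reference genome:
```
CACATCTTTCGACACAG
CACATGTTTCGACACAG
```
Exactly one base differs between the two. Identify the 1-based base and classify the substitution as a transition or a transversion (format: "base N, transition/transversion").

The sequences differ only at base 6: C→G (pyrimidine→purine), a transversion.

base 6, transversion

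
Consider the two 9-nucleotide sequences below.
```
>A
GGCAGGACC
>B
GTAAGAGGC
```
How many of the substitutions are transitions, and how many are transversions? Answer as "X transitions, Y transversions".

2 transitions, 3 transversions

Transitions (purine↔purine or pyrimidine↔pyrimidine): 6 G→A, 7 A→G.
Transversions (purine↔pyrimidine): 2 G→T, 3 C→A, 8 C→G.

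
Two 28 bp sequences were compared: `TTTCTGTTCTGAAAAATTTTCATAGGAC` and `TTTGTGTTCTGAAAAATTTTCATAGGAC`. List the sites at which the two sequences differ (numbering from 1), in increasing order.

Scanning 1-based: 4: C/G.

4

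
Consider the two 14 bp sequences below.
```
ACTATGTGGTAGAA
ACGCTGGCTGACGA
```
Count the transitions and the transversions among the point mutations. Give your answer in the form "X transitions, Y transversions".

1 transition, 7 transversions

Transitions (purine↔purine or pyrimidine↔pyrimidine): 13 A→G.
Transversions (purine↔pyrimidine): 3 T→G, 4 A→C, 7 T→G, 8 G→C, 9 G→T, 10 T→G, 12 G→C.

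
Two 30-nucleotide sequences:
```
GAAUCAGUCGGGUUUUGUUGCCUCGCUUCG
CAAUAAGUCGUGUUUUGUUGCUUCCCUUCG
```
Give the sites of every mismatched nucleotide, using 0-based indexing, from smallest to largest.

0, 4, 10, 21, 24

Scanning 0-based: 0: G/C; 4: C/A; 10: G/U; 21: C/U; 24: G/C.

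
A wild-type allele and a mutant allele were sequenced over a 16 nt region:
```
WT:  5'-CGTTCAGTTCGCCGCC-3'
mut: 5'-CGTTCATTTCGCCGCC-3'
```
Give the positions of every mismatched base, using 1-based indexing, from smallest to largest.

7

Scanning 1-based: 7: G/T.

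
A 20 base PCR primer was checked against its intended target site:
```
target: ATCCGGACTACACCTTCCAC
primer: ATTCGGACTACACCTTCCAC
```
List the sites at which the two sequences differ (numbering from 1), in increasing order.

Differences at site 3 (C→T).

3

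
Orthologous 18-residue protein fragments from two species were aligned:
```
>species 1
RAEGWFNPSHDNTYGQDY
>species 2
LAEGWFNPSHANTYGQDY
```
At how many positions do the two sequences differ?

2

Mismatches (1-based): position 1: R→L; position 11: D→A.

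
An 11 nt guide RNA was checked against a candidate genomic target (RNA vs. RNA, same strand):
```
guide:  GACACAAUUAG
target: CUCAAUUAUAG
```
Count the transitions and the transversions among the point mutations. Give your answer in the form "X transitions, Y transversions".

Transitions (purine↔purine or pyrimidine↔pyrimidine): none.
Transversions (purine↔pyrimidine): 1 G→C, 2 A→U, 5 C→A, 6 A→U, 7 A→U, 8 U→A.

0 transitions, 6 transversions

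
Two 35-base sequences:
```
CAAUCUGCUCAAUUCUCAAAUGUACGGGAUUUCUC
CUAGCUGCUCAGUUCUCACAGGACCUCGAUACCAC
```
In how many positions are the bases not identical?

The sequences differ at positions 2, 4, 12, 19, 21, 23, 24, 26, 27, 31, 32, 34 (1-based) — 12 in total.

12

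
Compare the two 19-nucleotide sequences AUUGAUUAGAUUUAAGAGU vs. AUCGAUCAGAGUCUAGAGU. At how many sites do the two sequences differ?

5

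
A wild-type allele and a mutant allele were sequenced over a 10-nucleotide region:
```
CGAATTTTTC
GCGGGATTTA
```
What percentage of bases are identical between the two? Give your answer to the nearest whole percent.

7 positions differ (1, 2, 3, 4, 5, 6, 10), so 3 of 10 match: 3/10 = 30%.

30%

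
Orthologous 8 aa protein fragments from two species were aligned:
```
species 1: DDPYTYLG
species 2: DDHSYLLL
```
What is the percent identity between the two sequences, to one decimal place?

Mismatches at positions 3, 4, 5, 6, 8 (1-based): 5 of 8.
Identical positions: 3/8 = 37.5% → 37.5%.

37.5%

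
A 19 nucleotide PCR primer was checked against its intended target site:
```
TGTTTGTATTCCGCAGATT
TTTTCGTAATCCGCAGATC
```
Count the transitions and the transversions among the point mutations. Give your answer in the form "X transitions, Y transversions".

2 transitions, 2 transversions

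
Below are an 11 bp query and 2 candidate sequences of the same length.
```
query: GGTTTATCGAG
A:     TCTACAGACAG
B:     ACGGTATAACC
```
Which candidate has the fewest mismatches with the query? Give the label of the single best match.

A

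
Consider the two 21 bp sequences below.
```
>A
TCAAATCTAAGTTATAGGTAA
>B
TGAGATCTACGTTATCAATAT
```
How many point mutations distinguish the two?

7

Mismatches (1-based): position 2: C→G; position 4: A→G; position 10: A→C; position 16: A→C; position 17: G→A; position 18: G→A; position 21: A→T.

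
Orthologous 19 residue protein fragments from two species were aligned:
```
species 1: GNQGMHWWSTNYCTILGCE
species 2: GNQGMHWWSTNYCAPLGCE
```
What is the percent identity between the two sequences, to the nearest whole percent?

89%

2 positions differ (14, 15), so 17 of 19 match: 17/19 = 89.47%.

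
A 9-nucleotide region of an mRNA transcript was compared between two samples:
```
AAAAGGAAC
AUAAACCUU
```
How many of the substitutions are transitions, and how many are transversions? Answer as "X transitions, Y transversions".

Mismatches (1-based):
position 2: A→U (purine→pyrimidine, transversion)
position 5: G→A (purine→purine, transition)
position 6: G→C (purine→pyrimidine, transversion)
position 7: A→C (purine→pyrimidine, transversion)
position 8: A→U (purine→pyrimidine, transversion)
position 9: C→U (pyrimidine→pyrimidine, transition)

2 transitions, 4 transversions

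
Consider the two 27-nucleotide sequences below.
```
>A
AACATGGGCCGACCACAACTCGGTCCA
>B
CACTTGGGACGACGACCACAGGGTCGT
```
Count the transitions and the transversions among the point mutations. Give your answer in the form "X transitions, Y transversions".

Mismatches (1-based):
position 1: A→C (purine→pyrimidine, transversion)
position 4: A→T (purine→pyrimidine, transversion)
position 9: C→A (pyrimidine→purine, transversion)
position 14: C→G (pyrimidine→purine, transversion)
position 17: A→C (purine→pyrimidine, transversion)
position 20: T→A (pyrimidine→purine, transversion)
position 21: C→G (pyrimidine→purine, transversion)
position 26: C→G (pyrimidine→purine, transversion)
position 27: A→T (purine→pyrimidine, transversion)

0 transitions, 9 transversions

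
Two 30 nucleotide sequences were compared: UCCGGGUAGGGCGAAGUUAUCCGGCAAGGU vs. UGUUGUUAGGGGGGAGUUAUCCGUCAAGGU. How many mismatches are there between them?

Comparing position by position, 7 positions differ: 2 (C/G), 3 (C/U), 4 (G/U), 6 (G/U), 12 (C/G), 14 (A/G), 24 (G/U).

7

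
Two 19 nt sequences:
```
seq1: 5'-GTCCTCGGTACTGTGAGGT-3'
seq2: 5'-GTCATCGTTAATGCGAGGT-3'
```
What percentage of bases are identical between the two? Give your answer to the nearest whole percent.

79%

4 positions differ (4, 8, 11, 14), so 15 of 19 match: 15/19 = 78.95%.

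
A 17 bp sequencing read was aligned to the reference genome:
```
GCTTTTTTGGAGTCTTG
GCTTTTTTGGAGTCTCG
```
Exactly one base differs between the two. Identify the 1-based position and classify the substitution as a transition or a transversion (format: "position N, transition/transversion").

The sequences differ only at position 16: T→C (pyrimidine→pyrimidine), a transition.

position 16, transition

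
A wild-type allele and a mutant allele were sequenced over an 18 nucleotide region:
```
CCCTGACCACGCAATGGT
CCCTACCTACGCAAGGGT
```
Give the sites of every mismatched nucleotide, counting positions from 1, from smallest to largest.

5, 6, 8, 15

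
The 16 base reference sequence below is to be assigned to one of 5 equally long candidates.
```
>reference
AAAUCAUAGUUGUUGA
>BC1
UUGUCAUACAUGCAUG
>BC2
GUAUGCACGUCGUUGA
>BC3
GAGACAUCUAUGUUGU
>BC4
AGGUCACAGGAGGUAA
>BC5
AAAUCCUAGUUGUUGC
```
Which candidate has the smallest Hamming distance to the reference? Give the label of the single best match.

Hamming distances to reference — BC1: 9; BC2: 7; BC3: 7; BC4: 7; BC5: 2.
Smallest is BC5 with 2 mismatches.

BC5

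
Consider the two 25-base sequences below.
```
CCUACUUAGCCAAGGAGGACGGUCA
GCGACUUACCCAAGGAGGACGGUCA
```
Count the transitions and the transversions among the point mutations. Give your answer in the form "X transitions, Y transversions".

Transitions (purine↔purine or pyrimidine↔pyrimidine): none.
Transversions (purine↔pyrimidine): 1 C→G, 3 U→G, 9 G→C.

0 transitions, 3 transversions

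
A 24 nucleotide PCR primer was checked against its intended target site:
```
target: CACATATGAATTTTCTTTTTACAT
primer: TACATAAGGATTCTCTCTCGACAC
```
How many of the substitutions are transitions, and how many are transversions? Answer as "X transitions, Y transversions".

6 transitions, 2 transversions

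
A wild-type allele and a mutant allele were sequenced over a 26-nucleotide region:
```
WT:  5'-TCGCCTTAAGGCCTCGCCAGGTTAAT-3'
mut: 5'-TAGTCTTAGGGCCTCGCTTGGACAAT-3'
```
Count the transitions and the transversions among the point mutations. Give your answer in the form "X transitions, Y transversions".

4 transitions, 3 transversions

Mismatches (1-based):
site 2: C→A (pyrimidine→purine, transversion)
site 4: C→T (pyrimidine→pyrimidine, transition)
site 9: A→G (purine→purine, transition)
site 18: C→T (pyrimidine→pyrimidine, transition)
site 19: A→T (purine→pyrimidine, transversion)
site 22: T→A (pyrimidine→purine, transversion)
site 23: T→C (pyrimidine→pyrimidine, transition)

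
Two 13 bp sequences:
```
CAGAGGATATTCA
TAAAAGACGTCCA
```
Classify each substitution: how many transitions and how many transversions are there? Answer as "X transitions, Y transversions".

6 transitions, 0 transversions

Transitions (purine↔purine or pyrimidine↔pyrimidine): 1 C→T, 3 G→A, 5 G→A, 8 T→C, 9 A→G, 11 T→C.
Transversions (purine↔pyrimidine): none.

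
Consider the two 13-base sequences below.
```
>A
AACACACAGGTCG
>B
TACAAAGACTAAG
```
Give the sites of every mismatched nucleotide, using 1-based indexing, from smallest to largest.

Scanning 1-based: 1: A/T; 5: C/A; 7: C/G; 9: G/C; 10: G/T; 11: T/A; 12: C/A.

1, 5, 7, 9, 10, 11, 12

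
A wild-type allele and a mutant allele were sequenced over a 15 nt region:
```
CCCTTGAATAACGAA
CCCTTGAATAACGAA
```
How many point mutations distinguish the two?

0

No positions differ; the sequences are identical.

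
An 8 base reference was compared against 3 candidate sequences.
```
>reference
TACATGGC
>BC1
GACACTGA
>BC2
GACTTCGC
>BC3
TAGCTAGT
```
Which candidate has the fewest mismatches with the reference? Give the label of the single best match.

BC2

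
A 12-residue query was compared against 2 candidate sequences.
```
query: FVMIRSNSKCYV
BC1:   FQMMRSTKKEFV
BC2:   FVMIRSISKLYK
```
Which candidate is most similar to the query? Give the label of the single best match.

BC2

BC1 differs at 6 positions; BC2 differs at 3 positions. The closest is BC2.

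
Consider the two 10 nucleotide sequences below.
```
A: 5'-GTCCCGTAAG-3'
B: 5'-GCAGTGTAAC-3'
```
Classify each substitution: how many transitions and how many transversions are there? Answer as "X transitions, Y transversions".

2 transitions, 3 transversions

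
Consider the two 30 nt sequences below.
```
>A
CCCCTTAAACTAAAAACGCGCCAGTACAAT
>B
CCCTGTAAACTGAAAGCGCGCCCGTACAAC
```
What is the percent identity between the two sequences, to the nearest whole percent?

6 positions differ (4, 5, 12, 16, 23, 30), so 24 of 30 match: 24/30 = 80%.

80%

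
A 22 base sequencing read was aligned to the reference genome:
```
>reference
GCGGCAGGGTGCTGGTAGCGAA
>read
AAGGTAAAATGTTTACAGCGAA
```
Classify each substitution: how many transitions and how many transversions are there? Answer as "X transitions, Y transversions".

8 transitions, 2 transversions

Mismatches (1-based):
base 1: G→A (purine→purine, transition)
base 2: C→A (pyrimidine→purine, transversion)
base 5: C→T (pyrimidine→pyrimidine, transition)
base 7: G→A (purine→purine, transition)
base 8: G→A (purine→purine, transition)
base 9: G→A (purine→purine, transition)
base 12: C→T (pyrimidine→pyrimidine, transition)
base 14: G→T (purine→pyrimidine, transversion)
base 15: G→A (purine→purine, transition)
base 16: T→C (pyrimidine→pyrimidine, transition)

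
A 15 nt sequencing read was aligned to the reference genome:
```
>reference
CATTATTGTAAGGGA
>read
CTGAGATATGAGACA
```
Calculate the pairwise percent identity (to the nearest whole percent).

40%

Mismatches at positions 2, 3, 4, 5, 6, 8, 10, 13, 14 (1-based): 9 of 15.
Identical positions: 6/15 = 40% → 40%.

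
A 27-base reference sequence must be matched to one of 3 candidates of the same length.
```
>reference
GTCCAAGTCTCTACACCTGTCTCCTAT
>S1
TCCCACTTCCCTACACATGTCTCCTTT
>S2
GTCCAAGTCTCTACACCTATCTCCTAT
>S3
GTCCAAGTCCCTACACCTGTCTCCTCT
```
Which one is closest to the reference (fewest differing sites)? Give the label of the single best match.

S1 differs at 7 sites; S2 differs at 1 site; S3 differs at 2 sites. The closest is S2.

S2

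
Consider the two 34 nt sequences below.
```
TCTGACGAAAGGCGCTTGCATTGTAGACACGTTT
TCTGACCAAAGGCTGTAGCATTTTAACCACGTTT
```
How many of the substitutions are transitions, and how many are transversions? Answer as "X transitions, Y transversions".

1 transition, 6 transversions

Transitions (purine↔purine or pyrimidine↔pyrimidine): 26 G→A.
Transversions (purine↔pyrimidine): 7 G→C, 14 G→T, 15 C→G, 17 T→A, 23 G→T, 27 A→C.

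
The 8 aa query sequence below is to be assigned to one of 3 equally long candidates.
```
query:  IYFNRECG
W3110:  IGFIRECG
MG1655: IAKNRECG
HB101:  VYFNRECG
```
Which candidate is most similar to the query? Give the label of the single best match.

Hamming distances to query — W3110: 2; MG1655: 2; HB101: 1.
Smallest is HB101 with 1 mismatch.

HB101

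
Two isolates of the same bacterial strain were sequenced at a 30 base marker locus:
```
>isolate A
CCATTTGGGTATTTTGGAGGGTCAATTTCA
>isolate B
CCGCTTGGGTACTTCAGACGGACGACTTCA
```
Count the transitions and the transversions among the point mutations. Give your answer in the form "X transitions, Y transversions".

Mismatches (1-based):
site 3: A→G (purine→purine, transition)
site 4: T→C (pyrimidine→pyrimidine, transition)
site 12: T→C (pyrimidine→pyrimidine, transition)
site 15: T→C (pyrimidine→pyrimidine, transition)
site 16: G→A (purine→purine, transition)
site 19: G→C (purine→pyrimidine, transversion)
site 22: T→A (pyrimidine→purine, transversion)
site 24: A→G (purine→purine, transition)
site 26: T→C (pyrimidine→pyrimidine, transition)

7 transitions, 2 transversions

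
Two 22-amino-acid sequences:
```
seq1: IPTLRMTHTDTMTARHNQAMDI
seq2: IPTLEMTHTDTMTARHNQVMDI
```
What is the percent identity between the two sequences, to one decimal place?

2 positions differ (5, 19), so 20 of 22 match: 20/22 = 90.91%.

90.9%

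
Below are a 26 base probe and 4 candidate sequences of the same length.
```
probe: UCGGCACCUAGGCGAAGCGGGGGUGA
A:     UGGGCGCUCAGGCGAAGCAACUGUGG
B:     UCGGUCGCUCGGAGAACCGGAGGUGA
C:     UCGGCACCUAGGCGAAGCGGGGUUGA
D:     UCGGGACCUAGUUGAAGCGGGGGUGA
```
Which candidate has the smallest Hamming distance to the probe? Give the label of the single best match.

C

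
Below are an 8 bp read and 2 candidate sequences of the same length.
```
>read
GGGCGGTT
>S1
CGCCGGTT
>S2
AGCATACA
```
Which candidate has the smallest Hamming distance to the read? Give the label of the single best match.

Hamming distances to read — S1: 2; S2: 7.
Smallest is S1 with 2 mismatches.

S1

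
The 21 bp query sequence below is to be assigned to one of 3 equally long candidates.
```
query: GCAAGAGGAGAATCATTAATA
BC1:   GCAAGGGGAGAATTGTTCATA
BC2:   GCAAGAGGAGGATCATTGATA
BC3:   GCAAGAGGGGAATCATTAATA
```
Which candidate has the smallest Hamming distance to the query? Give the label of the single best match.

BC3

BC1 differs at 4 sites; BC2 differs at 2 sites; BC3 differs at 1 site. The closest is BC3.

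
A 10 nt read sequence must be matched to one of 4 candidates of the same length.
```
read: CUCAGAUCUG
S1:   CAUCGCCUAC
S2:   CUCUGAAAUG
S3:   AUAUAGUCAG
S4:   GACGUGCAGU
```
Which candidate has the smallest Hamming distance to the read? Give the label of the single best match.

S2

S1 differs at 8 positions; S2 differs at 3 positions; S3 differs at 6 positions; S4 differs at 9 positions. The closest is S2.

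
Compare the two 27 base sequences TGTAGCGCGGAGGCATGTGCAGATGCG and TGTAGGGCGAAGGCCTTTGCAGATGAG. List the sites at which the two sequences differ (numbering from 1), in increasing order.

Differences at site 6 (C→G), site 10 (G→A), site 15 (A→C), site 17 (G→T), site 26 (C→A).

6, 10, 15, 17, 26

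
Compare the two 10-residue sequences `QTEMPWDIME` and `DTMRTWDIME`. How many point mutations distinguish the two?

4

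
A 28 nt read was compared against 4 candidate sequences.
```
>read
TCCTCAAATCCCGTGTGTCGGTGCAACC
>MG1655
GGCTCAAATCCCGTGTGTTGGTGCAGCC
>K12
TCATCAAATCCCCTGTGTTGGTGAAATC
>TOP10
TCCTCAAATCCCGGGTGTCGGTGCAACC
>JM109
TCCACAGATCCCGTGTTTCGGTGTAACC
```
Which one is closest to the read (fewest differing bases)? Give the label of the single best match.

TOP10

Hamming distances to read — MG1655: 4; K12: 5; TOP10: 1; JM109: 4.
Smallest is TOP10 with 1 mismatch.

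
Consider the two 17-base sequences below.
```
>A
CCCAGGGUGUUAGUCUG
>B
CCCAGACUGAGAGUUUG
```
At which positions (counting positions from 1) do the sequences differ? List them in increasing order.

Scanning 1-based: 6: G/A; 7: G/C; 10: U/A; 11: U/G; 15: C/U.

6, 7, 10, 11, 15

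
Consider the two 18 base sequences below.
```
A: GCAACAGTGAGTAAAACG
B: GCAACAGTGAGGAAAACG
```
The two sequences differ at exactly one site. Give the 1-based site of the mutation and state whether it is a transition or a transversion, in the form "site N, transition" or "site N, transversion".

The sequences differ only at site 12: T→G (pyrimidine→purine), a transversion.

site 12, transversion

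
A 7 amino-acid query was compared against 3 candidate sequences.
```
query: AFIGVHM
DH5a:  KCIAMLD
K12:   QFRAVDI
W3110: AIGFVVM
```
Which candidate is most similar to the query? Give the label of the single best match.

Hamming distances to query — DH5a: 6; K12: 5; W3110: 4.
Smallest is W3110 with 4 mismatches.

W3110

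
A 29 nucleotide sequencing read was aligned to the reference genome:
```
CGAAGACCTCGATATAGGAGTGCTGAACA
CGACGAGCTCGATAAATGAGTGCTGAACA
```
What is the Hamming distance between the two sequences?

4

Comparing position by position, 4 positions differ: 4 (A/C), 7 (C/G), 15 (T/A), 17 (G/T).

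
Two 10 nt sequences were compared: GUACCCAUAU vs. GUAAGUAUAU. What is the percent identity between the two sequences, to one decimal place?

70.0%

Mismatches at positions 4, 5, 6 (1-based): 3 of 10.
Identical positions: 7/10 = 70% → 70.0%.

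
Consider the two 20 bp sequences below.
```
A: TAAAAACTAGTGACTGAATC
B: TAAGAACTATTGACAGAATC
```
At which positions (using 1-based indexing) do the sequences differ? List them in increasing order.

Scanning 1-based: 4: A/G; 10: G/T; 15: T/A.

4, 10, 15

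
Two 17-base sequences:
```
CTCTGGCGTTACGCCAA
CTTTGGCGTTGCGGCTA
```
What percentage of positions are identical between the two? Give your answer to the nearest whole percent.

76%

4 positions differ (3, 11, 14, 16), so 13 of 17 match: 13/17 = 76.47%.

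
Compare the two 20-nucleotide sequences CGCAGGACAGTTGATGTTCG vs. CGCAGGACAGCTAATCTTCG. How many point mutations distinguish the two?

3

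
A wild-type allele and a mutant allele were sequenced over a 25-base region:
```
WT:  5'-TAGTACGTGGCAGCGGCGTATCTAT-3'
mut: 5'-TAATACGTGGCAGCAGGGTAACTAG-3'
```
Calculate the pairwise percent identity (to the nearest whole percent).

80%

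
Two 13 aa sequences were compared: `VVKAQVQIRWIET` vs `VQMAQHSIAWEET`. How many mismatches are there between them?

6

Mismatches (1-based): position 2: V→Q; position 3: K→M; position 6: V→H; position 7: Q→S; position 9: R→A; position 11: I→E.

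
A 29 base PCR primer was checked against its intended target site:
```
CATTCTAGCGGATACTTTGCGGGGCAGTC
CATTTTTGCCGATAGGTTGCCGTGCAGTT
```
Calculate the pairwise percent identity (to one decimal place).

Mismatches at positions 5, 7, 10, 15, 16, 21, 23, 29 (1-based): 8 of 29.
Identical positions: 21/29 = 72.41% → 72.4%.

72.4%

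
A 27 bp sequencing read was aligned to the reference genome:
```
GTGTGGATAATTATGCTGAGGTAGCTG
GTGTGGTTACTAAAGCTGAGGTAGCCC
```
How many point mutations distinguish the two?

Comparing position by position, 6 sites differ: 7 (A/T), 10 (A/C), 12 (T/A), 14 (T/A), 26 (T/C), 27 (G/C).

6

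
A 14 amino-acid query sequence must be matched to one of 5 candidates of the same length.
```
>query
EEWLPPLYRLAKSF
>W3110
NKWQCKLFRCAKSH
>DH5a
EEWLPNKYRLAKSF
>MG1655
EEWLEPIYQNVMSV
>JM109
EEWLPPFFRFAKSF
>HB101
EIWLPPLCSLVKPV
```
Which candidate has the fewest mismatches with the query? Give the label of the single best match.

DH5a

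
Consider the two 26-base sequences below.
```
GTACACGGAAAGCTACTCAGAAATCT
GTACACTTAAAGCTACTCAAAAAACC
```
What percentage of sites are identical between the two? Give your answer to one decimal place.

80.8%

5 positions differ (7, 8, 20, 24, 26), so 21 of 26 match: 21/26 = 80.77%.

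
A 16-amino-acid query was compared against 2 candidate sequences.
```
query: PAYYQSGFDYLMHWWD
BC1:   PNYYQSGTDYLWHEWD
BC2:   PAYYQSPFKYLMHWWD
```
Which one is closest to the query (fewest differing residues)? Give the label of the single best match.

BC2

Hamming distances to query — BC1: 4; BC2: 2.
Smallest is BC2 with 2 mismatches.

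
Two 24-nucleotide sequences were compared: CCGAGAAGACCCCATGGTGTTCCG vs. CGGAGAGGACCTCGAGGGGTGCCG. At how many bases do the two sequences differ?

7

Comparing position by position, 7 bases differ: 2 (C/G), 7 (A/G), 12 (C/T), 14 (A/G), 15 (T/A), 18 (T/G), 21 (T/G).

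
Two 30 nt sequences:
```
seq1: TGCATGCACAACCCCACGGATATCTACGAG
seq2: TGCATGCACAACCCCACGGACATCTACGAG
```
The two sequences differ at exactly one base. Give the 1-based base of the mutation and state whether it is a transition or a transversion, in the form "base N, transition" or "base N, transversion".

base 21, transition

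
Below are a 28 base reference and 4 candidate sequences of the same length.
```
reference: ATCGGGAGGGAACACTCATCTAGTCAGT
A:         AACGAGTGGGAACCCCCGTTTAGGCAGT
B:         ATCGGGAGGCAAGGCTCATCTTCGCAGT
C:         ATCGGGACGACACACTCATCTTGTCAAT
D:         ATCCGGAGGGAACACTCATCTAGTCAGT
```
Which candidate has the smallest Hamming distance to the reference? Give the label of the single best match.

D

Hamming distances to reference — A: 8; B: 6; C: 5; D: 1.
Smallest is D with 1 mismatch.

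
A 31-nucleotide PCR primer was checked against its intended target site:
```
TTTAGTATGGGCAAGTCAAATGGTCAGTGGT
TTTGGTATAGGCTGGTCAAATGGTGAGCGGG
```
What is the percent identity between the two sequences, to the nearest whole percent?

77%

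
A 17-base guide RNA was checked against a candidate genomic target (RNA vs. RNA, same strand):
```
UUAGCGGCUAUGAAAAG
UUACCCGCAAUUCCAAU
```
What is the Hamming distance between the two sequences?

7

The sequences differ at bases 4, 6, 9, 12, 13, 14, 17 (1-based) — 7 in total.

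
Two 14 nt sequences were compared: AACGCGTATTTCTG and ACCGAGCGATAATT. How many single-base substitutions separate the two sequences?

Comparing position by position, 8 bases differ: 2 (A/C), 5 (C/A), 7 (T/C), 8 (A/G), 9 (T/A), 11 (T/A), 12 (C/A), 14 (G/T).

8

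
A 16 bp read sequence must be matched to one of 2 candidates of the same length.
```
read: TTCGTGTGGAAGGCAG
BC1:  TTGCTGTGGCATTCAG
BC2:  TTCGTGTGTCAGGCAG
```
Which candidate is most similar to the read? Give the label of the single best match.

BC2

BC1 differs at 5 sites; BC2 differs at 2 sites. The closest is BC2.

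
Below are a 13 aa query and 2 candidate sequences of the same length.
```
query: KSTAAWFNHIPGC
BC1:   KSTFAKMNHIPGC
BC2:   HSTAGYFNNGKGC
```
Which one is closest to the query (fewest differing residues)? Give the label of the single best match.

BC1

BC1 differs at 3 residues; BC2 differs at 6 residues. The closest is BC1.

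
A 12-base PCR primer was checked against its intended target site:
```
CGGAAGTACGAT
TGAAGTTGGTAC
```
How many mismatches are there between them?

8

The sequences differ at sites 1, 3, 5, 6, 8, 9, 10, 12 (1-based) — 8 in total.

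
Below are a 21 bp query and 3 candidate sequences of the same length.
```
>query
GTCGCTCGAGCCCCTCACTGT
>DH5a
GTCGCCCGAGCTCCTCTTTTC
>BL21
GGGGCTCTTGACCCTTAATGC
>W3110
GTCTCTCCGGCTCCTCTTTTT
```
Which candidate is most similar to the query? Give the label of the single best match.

DH5a differs at 6 bases; BL21 differs at 8 bases; W3110 differs at 7 bases. The closest is DH5a.

DH5a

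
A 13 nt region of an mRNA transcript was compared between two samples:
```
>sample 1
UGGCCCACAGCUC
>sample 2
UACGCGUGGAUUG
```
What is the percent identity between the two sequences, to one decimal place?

10 positions differ (2, 3, 4, 6, 7, 8, 9, 10, 11, 13), so 3 of 13 match: 3/13 = 23.08%.

23.1%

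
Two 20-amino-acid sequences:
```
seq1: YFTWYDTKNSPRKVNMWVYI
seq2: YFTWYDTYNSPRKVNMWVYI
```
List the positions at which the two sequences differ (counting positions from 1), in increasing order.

8

Differences at position 8 (K→Y).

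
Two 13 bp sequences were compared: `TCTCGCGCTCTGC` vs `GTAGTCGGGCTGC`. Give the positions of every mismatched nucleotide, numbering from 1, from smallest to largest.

Scanning 1-based: 1: T/G; 2: C/T; 3: T/A; 4: C/G; 5: G/T; 8: C/G; 9: T/G.

1, 2, 3, 4, 5, 8, 9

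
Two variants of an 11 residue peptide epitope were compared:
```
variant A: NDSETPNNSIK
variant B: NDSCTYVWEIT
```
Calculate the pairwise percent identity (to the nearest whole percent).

45%

6 positions differ (4, 6, 7, 8, 9, 11), so 5 of 11 match: 5/11 = 45.45%.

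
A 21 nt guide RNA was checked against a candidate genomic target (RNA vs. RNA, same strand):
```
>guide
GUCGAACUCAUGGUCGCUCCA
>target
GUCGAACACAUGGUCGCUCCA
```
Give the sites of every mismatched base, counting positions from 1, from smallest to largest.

Scanning 1-based: 8: U/A.

8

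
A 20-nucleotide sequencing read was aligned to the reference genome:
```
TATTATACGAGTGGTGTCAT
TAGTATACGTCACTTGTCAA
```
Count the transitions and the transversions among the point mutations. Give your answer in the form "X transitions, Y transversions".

Mismatches (1-based):
site 3: T→G (pyrimidine→purine, transversion)
site 10: A→T (purine→pyrimidine, transversion)
site 11: G→C (purine→pyrimidine, transversion)
site 12: T→A (pyrimidine→purine, transversion)
site 13: G→C (purine→pyrimidine, transversion)
site 14: G→T (purine→pyrimidine, transversion)
site 20: T→A (pyrimidine→purine, transversion)

0 transitions, 7 transversions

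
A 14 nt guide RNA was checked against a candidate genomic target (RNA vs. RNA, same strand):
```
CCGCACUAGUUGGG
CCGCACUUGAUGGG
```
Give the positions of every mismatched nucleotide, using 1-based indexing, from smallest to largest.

8, 10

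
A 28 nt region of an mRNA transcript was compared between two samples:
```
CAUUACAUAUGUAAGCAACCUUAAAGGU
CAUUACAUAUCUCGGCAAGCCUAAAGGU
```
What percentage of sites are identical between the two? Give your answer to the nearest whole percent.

5 positions differ (11, 13, 14, 19, 21), so 23 of 28 match: 23/28 = 82.14%.

82%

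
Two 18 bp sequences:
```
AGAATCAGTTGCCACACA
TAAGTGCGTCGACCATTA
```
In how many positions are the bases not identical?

Comparing position by position, 11 positions differ: 1 (A/T), 2 (G/A), 4 (A/G), 6 (C/G), 7 (A/C), 10 (T/C), 12 (C/A), 14 (A/C), 15 (C/A), 16 (A/T), 17 (C/T).

11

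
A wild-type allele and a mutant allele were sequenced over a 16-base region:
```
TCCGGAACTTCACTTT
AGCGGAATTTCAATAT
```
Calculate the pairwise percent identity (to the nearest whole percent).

69%

Mismatches at positions 1, 2, 8, 13, 15 (1-based): 5 of 16.
Identical positions: 11/16 = 68.75% → 69%.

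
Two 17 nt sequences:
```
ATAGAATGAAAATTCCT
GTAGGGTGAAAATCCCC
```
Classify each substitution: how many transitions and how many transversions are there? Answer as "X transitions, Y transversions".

Mismatches (1-based):
position 1: A→G (purine→purine, transition)
position 5: A→G (purine→purine, transition)
position 6: A→G (purine→purine, transition)
position 14: T→C (pyrimidine→pyrimidine, transition)
position 17: T→C (pyrimidine→pyrimidine, transition)

5 transitions, 0 transversions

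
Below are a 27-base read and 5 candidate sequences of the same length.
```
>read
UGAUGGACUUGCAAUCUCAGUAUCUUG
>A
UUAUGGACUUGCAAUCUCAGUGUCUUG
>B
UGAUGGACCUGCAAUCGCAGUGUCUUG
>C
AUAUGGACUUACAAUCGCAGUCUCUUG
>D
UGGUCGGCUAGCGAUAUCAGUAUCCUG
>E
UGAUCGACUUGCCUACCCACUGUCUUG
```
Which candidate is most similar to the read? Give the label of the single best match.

A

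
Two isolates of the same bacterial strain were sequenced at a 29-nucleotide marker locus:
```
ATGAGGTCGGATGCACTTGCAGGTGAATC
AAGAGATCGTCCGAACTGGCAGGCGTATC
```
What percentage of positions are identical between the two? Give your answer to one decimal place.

69.0%

9 positions differ (2, 6, 10, 11, 12, 14, 18, 24, 26), so 20 of 29 match: 20/29 = 68.97%.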